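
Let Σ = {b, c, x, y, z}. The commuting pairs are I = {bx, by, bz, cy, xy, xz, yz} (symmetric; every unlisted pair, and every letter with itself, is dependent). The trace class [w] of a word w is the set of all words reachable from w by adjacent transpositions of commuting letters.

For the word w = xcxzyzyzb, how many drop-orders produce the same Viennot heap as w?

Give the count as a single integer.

720

0(x) covers ∅
1(c) covers 0:x
2(x) covers 1:c
3(z) covers 1:c
4(y) covers ∅
5(z) covers 3:z
6(y) covers 4:y
7(z) covers 5:z
8(b) covers 1:c
floor of heap: 0:x, 4:y
completions by unplaced set U, small U first (add the entries for U minus each lowest piece of U):
  |U|=1: {2}:1  {6}:1  {7}:1  {8}:1
  |U|=2: {2,6}:2  {2,7}:2  {2,8}:2  {4,6}:1  {5,7}:1  {6,7}:2  {6,8}:2  {7,8}:2
  |U|=3: {2,4,6}:3  {2,5,7}:3  {2,6,7}:6  {2,6,8}:6  {2,7,8}:6  {3,5,7}:1  {4,6,7}:3  {4,6,8}:3  {5,6,7}:3  {5,7,8}:3  {6,7,8}:6
  |U|=4: {2,3,5,7}:4  {2,4,6,7}:12  {2,4,6,8}:12  {2,5,6,7}:12  {2,5,7,8}:12  {2,6,7,8}:24  {3,5,6,7}:4  {3,5,7,8}:4  {4,5,6,7}:6  {4,6,7,8}:12  {5,6,7,8}:12
  |U|=5: {2,3,5,6,7}:20  {2,3,5,7,8}:20  {2,4,5,6,7}:30  {2,4,6,7,8}:60  {2,5,6,7,8}:60  {3,4,5,6,7}:10  {3,5,6,7,8}:20  {4,5,6,7,8}:30
  |U|=6: {1,2,3,5,7,8}:20  {2,3,4,5,6,7}:60  {2,3,5,6,7,8}:120  {2,4,5,6,7,8}:180  {3,4,5,6,7,8}:60
  |U|=7: {0,1,2,3,5,7,8}:20  {1,2,3,5,6,7,8}:140  {2,3,4,5,6,7,8}:420
  start at 0(x): 560
  start at 4(y): 160
sum over floor = 720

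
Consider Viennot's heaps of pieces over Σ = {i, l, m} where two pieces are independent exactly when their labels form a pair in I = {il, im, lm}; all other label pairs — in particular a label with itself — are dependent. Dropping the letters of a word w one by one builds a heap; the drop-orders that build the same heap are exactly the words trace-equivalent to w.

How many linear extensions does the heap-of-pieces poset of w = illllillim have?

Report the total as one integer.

840

drop 0:i onto floor
drop 1:l onto floor
drop 2:l onto {1:l}
drop 3:l onto {2:l}
drop 4:l onto {3:l}
drop 5:i onto {0:i}
drop 6:l onto {4:l}
drop 7:l onto {6:l}
drop 8:i onto {5:i}
drop 9:m onto floor
ground layer = {0:i, 1:l, 9:m}
drop-orders for the pieces not yet dropped (sum over which currently-grounded one goes next):
  1 to go: {7} 1  {8} 1  {9} 1
  2 to go: {5,8} 1  {6,7} 1  {7,8} 2  {7,9} 2  {8,9} 2
  3 to go: {0,5,8} 1  {4,6,7} 1  {5,7,8} 3  {5,8,9} 3  {6,7,8} 3  {6,7,9} 3  {7,8,9} 6
  4 to go: {0,5,7,8} 4  {0,5,8,9} 4  {3,4,6,7} 1  {4,6,7,8} 4  {4,6,7,9} 4  {5,6,7,8} 6  {5,7,8,9} 12  {6,7,8,9} 12
  5 to go: {0,5,6,7,8} 10  {0,5,7,8,9} 20  {2,3,4,6,7} 1  {3,4,6,7,8} 5  {3,4,6,7,9} 5  {4,5,6,7,8} 10  {4,6,7,8,9} 20  {5,6,7,8,9} 30
  6 to go: {0,4,5,6,7,8} 20  {0,5,6,7,8,9} 60  {1,2,3,4,6,7} 1  {2,3,4,6,7,8} 6  {2,3,4,6,7,9} 6  {3,4,5,6,7,8} 15  {3,4,6,7,8,9} 30  {4,5,6,7,8,9} 60
  7 to go: {0,3,4,5,6,7,8} 35  {0,4,5,6,7,8,9} 140  {1,2,3,4,6,7,8} 7  {1,2,3,4,6,7,9} 7  {2,3,4,5,6,7,8} 21  {2,3,4,6,7,8,9} 42  {3,4,5,6,7,8,9} 105
  8 to go: {0,2,3,4,5,6,7,8} 56  {0,3,4,5,6,7,8,9} 280  {1,2,3,4,5,6,7,8} 28  {1,2,3,4,6,7,8,9} 56  {2,3,4,5,6,7,8,9} 168
  if 0:i drops first: 252 orders
  if 1:l drops first: 504 orders
  if 9:m drops first: 84 orders
heap linearizations: 840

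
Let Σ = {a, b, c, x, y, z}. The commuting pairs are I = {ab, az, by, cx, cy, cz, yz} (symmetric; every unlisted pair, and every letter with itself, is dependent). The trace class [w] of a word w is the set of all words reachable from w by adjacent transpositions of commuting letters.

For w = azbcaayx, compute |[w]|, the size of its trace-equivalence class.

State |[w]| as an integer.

#0=a has no predecessor
#1=z has no predecessor
#2=b depends on [1:z]
#3=c depends on [0:a, 2:b]
#4=a depends on [3:c]
#5=a depends on [4:a]
#6=y depends on [5:a]
#7=x depends on [6:y]
sources: [0:a, 1:z]
N(rest) = Σ N(rest − s) over sources s of rest; N(one piece) = 1:
  size 1 → [7]=1
  size 2 → [6,7]=1
  size 3 → [5,6,7]=1
  size 4 → [4,5,6,7]=1
  size 5 → [3,4,5,6,7]=1
  size 6 → [0,3,4,5,6,7]=1  [2,3,4,5,6,7]=1
  first=0(a) contributes 1
  first=1(z) contributes 2
|[w]| = 3

3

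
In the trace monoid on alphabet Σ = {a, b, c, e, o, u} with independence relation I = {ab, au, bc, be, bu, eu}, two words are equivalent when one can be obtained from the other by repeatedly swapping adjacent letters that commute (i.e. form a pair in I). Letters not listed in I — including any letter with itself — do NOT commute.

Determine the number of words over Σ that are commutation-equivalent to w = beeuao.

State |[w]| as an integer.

piece 0:b — minimal
piece 1:e — minimal
piece 2:e rests on {1:e}
piece 3:u — minimal
piece 4:a rests on {2:e}
piece 5:o rests on {0:b, 3:u, 4:a}
minimal pieces: {0:b, 1:e, 3:u}
ways to finish when only these pieces remain (= sum over removing one remaining piece with nothing left below it):
  1 left: {5}→1
  2 left: {0,5}→1  {3,5}→1  {4,5}→1
  3 left: {0,3,5}→2  {0,4,5}→2  {2,4,5}→1  {3,4,5}→2
  4 left: {0,2,4,5}→3  {0,3,4,5}→6  {1,2,4,5}→1  {2,3,4,5}→3
  placing 0:b first → 4 extensions
  placing 1:e first → 12 extensions
  placing 3:u first → 4 extensions
total linear extensions = 20

20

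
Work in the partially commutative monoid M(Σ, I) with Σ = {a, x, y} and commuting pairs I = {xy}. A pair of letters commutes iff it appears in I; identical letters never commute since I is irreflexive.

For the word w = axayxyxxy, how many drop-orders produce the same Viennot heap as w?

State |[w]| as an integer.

20

drop 0:a onto floor
drop 1:x onto {0:a}
drop 2:a onto {1:x}
drop 3:y onto {2:a}
drop 4:x onto {2:a}
drop 5:y onto {3:y}
drop 6:x onto {4:x}
drop 7:x onto {6:x}
drop 8:y onto {5:y}
ground layer = {0:a}
drop-orders for the pieces not yet dropped (sum over which currently-grounded one goes next):
  1 to go: {7} 1  {8} 1
  2 to go: {5,8} 1  {6,7} 1  {7,8} 2
  3 to go: {3,5,8} 1  {4,6,7} 1  {5,7,8} 3  {6,7,8} 3
  4 to go: {3,5,7,8} 4  {4,6,7,8} 4  {5,6,7,8} 6
  5 to go: {3,5,6,7,8} 10  {4,5,6,7,8} 10
  6 to go: {3,4,5,6,7,8} 20
  7 to go: {2,3,4,5,6,7,8} 20
  if 0:a drops first: 20 orders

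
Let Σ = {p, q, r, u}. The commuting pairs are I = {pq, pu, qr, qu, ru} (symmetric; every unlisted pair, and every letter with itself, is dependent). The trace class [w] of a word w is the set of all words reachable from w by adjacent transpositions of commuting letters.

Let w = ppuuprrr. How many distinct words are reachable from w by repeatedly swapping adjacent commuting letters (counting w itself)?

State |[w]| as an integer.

28

drop 0:p onto floor
drop 1:p onto {0:p}
drop 2:u onto floor
drop 3:u onto {2:u}
drop 4:p onto {1:p}
drop 5:r onto {4:p}
drop 6:r onto {5:r}
drop 7:r onto {6:r}
ground layer = {0:p, 2:u}
drop-orders for the pieces not yet dropped (sum over which currently-grounded one goes next):
  1 to go: {3} 1  {7} 1
  2 to go: {2,3} 1  {3,7} 2  {6,7} 1
  3 to go: {2,3,7} 3  {3,6,7} 3  {5,6,7} 1
  4 to go: {2,3,6,7} 6  {3,5,6,7} 4  {4,5,6,7} 1
  5 to go: {1,4,5,6,7} 1  {2,3,5,6,7} 10  {3,4,5,6,7} 5
  6 to go: {0,1,4,5,6,7} 1  {1,3,4,5,6,7} 6  {2,3,4,5,6,7} 15
  if 0:p drops first: 21 orders
  if 2:u drops first: 7 orders
heap linearizations: 28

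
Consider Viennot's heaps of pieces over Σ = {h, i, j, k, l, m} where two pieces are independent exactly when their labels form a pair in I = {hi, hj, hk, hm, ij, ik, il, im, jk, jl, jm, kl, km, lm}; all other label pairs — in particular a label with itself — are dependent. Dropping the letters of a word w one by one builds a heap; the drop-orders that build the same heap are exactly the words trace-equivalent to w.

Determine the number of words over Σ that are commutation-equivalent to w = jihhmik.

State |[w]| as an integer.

1260

drop 0:j onto floor
drop 1:i onto floor
drop 2:h onto floor
drop 3:h onto {2:h}
drop 4:m onto floor
drop 5:i onto {1:i}
drop 6:k onto floor
ground layer = {0:j, 1:i, 2:h, 4:m, 6:k}
drop-orders for the pieces not yet dropped (sum over which currently-grounded one goes next):
  1 to go: {0} 1  {3} 1  {4} 1  {5} 1  {6} 1
  2 to go: {0,3} 2  {0,4} 2  {0,5} 2  {0,6} 2  {1,5} 1  {2,3} 1  {3,4} 2  {3,5} 2  {3,6} 2  {4,5} 2  {4,6} 2  {5,6} 2
  3 to go: {0,1,5} 3  {0,2,3} 3  {0,3,4} 6  {0,3,5} 6  {0,3,6} 6  {0,4,5} 6  {0,4,6} 6  {0,5,6} 6  {1,3,5} 3  {1,4,5} 3  {1,5,6} 3  {2,3,4} 3  {2,3,5} 3  {2,3,6} 3  {3,4,5} 6  {3,4,6} 6  {3,5,6} 6  {4,5,6} 6
  4 to go: {0,1,3,5} 12  {0,1,4,5} 12  {0,1,5,6} 12  {0,2,3,4} 12  {0,2,3,5} 12  {0,2,3,6} 12  {0,3,4,5} 24  {0,3,4,6} 24  {0,3,5,6} 24  {0,4,5,6} 24  {1,2,3,5} 6  {1,3,4,5} 12  {1,3,5,6} 12  {1,4,5,6} 12  {2,3,4,5} 12  {2,3,4,6} 12  {2,3,5,6} 12  {3,4,5,6} 24
  5 to go: {0,1,2,3,5} 30  {0,1,3,4,5} 60  {0,1,3,5,6} 60  {0,1,4,5,6} 60  {0,2,3,4,5} 60  {0,2,3,4,6} 60  {0,2,3,5,6} 60  {0,3,4,5,6} 120  {1,2,3,4,5} 30  {1,2,3,5,6} 30  {1,3,4,5,6} 60  {2,3,4,5,6} 60
  if 0:j drops first: 180 orders
  if 1:i drops first: 360 orders
  if 2:h drops first: 360 orders
  if 4:m drops first: 180 orders
  if 6:k drops first: 180 orders
heap linearizations: 1260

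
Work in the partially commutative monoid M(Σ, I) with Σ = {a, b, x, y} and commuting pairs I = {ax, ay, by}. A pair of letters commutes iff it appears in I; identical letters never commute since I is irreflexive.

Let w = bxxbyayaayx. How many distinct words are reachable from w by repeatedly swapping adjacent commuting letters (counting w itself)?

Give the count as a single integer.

0(b) covers ∅
1(x) covers 0:b
2(x) covers 1:x
3(b) covers 2:x
4(y) covers 2:x
5(a) covers 3:b
6(y) covers 4:y
7(a) covers 5:a
8(a) covers 7:a
9(y) covers 6:y
10(x) covers 3:b, 9:y
floor of heap: 0:b
completions by unplaced set U, small U first (add the entries for U minus each lowest piece of U):
  |U|=1: {8}:1  {10}:1
  |U|=2: {7,8}:1  {8,10}:2  {9,10}:1
  |U|=3: {5,7,8}:1  {6,9,10}:1  {7,8,10}:3  {8,9,10}:3
  |U|=4: {4,6,9,10}:1  {5,7,8,10}:4  {6,8,9,10}:4  {7,8,9,10}:6
  |U|=5: {3,5,7,8,10}:4  {4,6,8,9,10}:5  {5,7,8,9,10}:10  {6,7,8,9,10}:10
  |U|=6: {3,5,7,8,9,10}:14  {4,6,7,8,9,10}:15  {5,6,7,8,9,10}:20
  |U|=7: {3,5,6,7,8,9,10}:34  {4,5,6,7,8,9,10}:35
  |U|=8: {3,4,5,6,7,8,9,10}:69
  |U|=9: {2,3,4,5,6,7,8,9,10}:69
  start at 0(b): 69

69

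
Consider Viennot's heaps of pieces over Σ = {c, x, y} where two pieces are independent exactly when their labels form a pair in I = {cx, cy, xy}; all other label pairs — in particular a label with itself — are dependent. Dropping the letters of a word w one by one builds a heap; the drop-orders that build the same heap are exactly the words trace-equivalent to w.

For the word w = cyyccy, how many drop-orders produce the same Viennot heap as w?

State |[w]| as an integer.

20

#0=c has no predecessor
#1=y has no predecessor
#2=y depends on [1:y]
#3=c depends on [0:c]
#4=c depends on [3:c]
#5=y depends on [2:y]
sources: [0:c, 1:y]
N(rest) = Σ N(rest − s) over sources s of rest; N(one piece) = 1:
  size 1 → [4]=1  [5]=1
  size 2 → [2,5]=1  [3,4]=1  [4,5]=2
  size 3 → [0,3,4]=1  [1,2,5]=1  [2,4,5]=3  [3,4,5]=3
  size 4 → [0,3,4,5]=4  [1,2,4,5]=4  [2,3,4,5]=6
  first=0(c) contributes 10
  first=1(y) contributes 10
|[w]| = 20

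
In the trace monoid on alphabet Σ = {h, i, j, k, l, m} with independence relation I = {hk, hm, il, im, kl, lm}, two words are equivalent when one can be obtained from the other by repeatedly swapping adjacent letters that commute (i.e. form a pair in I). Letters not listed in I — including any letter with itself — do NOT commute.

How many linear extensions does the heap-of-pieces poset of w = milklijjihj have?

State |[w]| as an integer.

30

piece 0:m — minimal
piece 1:i — minimal
piece 2:l — minimal
piece 3:k rests on {0:m, 1:i}
piece 4:l rests on {2:l}
piece 5:i rests on {3:k}
piece 6:j rests on {4:l, 5:i}
piece 7:j rests on {6:j}
piece 8:i rests on {7:j}
piece 9:h rests on {8:i}
piece 10:j rests on {9:h}
minimal pieces: {0:m, 1:i, 2:l}
ways to finish when only these pieces remain (= sum over removing one remaining piece with nothing left below it):
  1 left: {10}→1
  2 left: {9,10}→1
  3 left: {8,9,10}→1
  4 left: {7,8,9,10}→1
  5 left: {6,7,8,9,10}→1
  6 left: {4,6,7,8,9,10}→1  {5,6,7,8,9,10}→1
  7 left: {2,4,6,7,8,9,10}→1  {3,5,6,7,8,9,10}→1  {4,5,6,7,8,9,10}→2
  8 left: {0,3,5,6,7,8,9,10}→1  {1,3,5,6,7,8,9,10}→1  {2,4,5,6,7,8,9,10}→3  {3,4,5,6,7,8,9,10}→3
  9 left: {0,1,3,5,6,7,8,9,10}→2  {0,3,4,5,6,7,8,9,10}→4  {1,3,4,5,6,7,8,9,10}→4  {2,3,4,5,6,7,8,9,10}→6
  placing 0:m first → 10 extensions
  placing 1:i first → 10 extensions
  placing 2:l first → 10 extensions
total linear extensions = 30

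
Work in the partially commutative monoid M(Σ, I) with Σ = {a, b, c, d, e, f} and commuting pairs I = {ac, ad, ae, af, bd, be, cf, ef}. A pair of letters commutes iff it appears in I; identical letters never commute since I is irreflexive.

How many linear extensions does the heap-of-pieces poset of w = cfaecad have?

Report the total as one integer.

84

#0=c has no predecessor
#1=f has no predecessor
#2=a has no predecessor
#3=e depends on [0:c]
#4=c depends on [3:e]
#5=a depends on [2:a]
#6=d depends on [1:f, 4:c]
sources: [0:c, 1:f, 2:a]
N(rest) = Σ N(rest − s) over sources s of rest; N(one piece) = 1:
  size 1 → [5]=1  [6]=1
  size 2 → [1,6]=1  [2,5]=1  [4,6]=1  [5,6]=2
  size 3 → [1,4,6]=2  [1,5,6]=3  [2,5,6]=3  [3,4,6]=1  [4,5,6]=3
  size 4 → [0,3,4,6]=1  [1,2,5,6]=6  [1,3,4,6]=3  [1,4,5,6]=8  [2,4,5,6]=6  [3,4,5,6]=4
  size 5 → [0,1,3,4,6]=4  [0,3,4,5,6]=5  [1,2,4,5,6]=20  [1,3,4,5,6]=15  [2,3,4,5,6]=10
  first=0(c) contributes 45
  first=1(f) contributes 15
  first=2(a) contributes 24
|[w]| = 84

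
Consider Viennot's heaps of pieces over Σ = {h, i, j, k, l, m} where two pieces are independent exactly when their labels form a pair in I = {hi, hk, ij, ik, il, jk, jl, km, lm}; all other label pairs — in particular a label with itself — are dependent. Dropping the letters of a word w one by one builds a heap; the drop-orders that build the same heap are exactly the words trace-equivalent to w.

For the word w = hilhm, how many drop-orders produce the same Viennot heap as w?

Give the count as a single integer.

4

drop 0:h onto floor
drop 1:i onto floor
drop 2:l onto {0:h}
drop 3:h onto {2:l}
drop 4:m onto {1:i, 3:h}
ground layer = {0:h, 1:i}
drop-orders for the pieces not yet dropped (sum over which currently-grounded one goes next):
  1 to go: {4} 1
  2 to go: {1,4} 1  {3,4} 1
  3 to go: {1,3,4} 2  {2,3,4} 1
  if 0:h drops first: 3 orders
  if 1:i drops first: 1 orders
heap linearizations: 4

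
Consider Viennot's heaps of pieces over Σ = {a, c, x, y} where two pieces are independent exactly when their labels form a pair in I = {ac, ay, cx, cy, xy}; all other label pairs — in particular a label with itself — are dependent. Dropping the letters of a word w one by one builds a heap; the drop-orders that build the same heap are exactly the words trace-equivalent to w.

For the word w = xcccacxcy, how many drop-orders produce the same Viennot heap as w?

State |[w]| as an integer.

drop 0:x onto floor
drop 1:c onto floor
drop 2:c onto {1:c}
drop 3:c onto {2:c}
drop 4:a onto {0:x}
drop 5:c onto {3:c}
drop 6:x onto {4:a}
drop 7:c onto {5:c}
drop 8:y onto floor
ground layer = {0:x, 1:c, 8:y}
drop-orders for the pieces not yet dropped (sum over which currently-grounded one goes next):
  1 to go: {6} 1  {7} 1  {8} 1
  2 to go: {4,6} 1  {5,7} 1  {6,7} 2  {6,8} 2  {7,8} 2
  3 to go: {0,4,6} 1  {3,5,7} 1  {4,6,7} 3  {4,6,8} 3  {5,6,7} 3  {5,7,8} 3  {6,7,8} 6
  4 to go: {0,4,6,7} 4  {0,4,6,8} 4  {2,3,5,7} 1  {3,5,6,7} 4  {3,5,7,8} 4  {4,5,6,7} 6  {4,6,7,8} 12  {5,6,7,8} 12
  5 to go: {0,4,5,6,7} 10  {0,4,6,7,8} 20  {1,2,3,5,7} 1  {2,3,5,6,7} 5  {2,3,5,7,8} 5  {3,4,5,6,7} 10  {3,5,6,7,8} 20  {4,5,6,7,8} 30
  6 to go: {0,3,4,5,6,7} 20  {0,4,5,6,7,8} 60  {1,2,3,5,6,7} 6  {1,2,3,5,7,8} 6  {2,3,4,5,6,7} 15  {2,3,5,6,7,8} 30  {3,4,5,6,7,8} 60
  7 to go: {0,2,3,4,5,6,7} 35  {0,3,4,5,6,7,8} 140  {1,2,3,4,5,6,7} 21  {1,2,3,5,6,7,8} 42  {2,3,4,5,6,7,8} 105
  if 0:x drops first: 168 orders
  if 1:c drops first: 280 orders
  if 8:y drops first: 56 orders
heap linearizations: 504

504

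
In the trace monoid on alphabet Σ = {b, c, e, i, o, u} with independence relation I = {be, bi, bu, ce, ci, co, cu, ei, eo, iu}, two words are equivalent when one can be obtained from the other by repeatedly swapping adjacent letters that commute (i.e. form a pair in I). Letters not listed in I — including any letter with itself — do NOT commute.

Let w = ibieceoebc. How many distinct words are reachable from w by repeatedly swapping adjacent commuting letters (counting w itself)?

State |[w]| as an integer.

drop 0:i onto floor
drop 1:b onto floor
drop 2:i onto {0:i}
drop 3:e onto floor
drop 4:c onto {1:b}
drop 5:e onto {3:e}
drop 6:o onto {1:b, 2:i}
drop 7:e onto {5:e}
drop 8:b onto {4:c, 6:o}
drop 9:c onto {8:b}
ground layer = {0:i, 1:b, 3:e}
drop-orders for the pieces not yet dropped (sum over which currently-grounded one goes next):
  1 to go: {7} 1  {9} 1
  2 to go: {5,7} 1  {7,9} 2  {8,9} 1
  3 to go: {3,5,7} 1  {4,8,9} 1  {5,7,9} 3  {6,8,9} 1  {7,8,9} 3
  4 to go: {2,6,8,9} 1  {3,5,7,9} 4  {4,6,8,9} 2  {4,7,8,9} 4  {5,7,8,9} 6  {6,7,8,9} 4
  5 to go: {0,2,6,8,9} 1  {1,4,6,8,9} 2  {2,4,6,8,9} 3  {2,6,7,8,9} 5  {3,5,7,8,9} 10  {4,5,7,8,9} 10  {4,6,7,8,9} 10  {5,6,7,8,9} 10
  6 to go: {0,2,4,6,8,9} 4  {0,2,6,7,8,9} 6  {1,2,4,6,8,9} 5  {1,4,6,7,8,9} 12  {2,4,6,7,8,9} 18  {2,5,6,7,8,9} 15  {3,4,5,7,8,9} 20  {3,5,6,7,8,9} 20  {4,5,6,7,8,9} 30
  7 to go: {0,1,2,4,6,8,9} 9  {0,2,4,6,7,8,9} 28  {0,2,5,6,7,8,9} 21  {1,2,4,6,7,8,9} 35  {1,4,5,6,7,8,9} 42  {2,3,5,6,7,8,9} 35  {2,4,5,6,7,8,9} 63  {3,4,5,6,7,8,9} 70
  8 to go: {0,1,2,4,6,7,8,9} 72  {0,2,3,5,6,7,8,9} 56  {0,2,4,5,6,7,8,9} 112  {1,2,4,5,6,7,8,9} 140  {1,3,4,5,6,7,8,9} 112  {2,3,4,5,6,7,8,9} 168
  if 0:i drops first: 420 orders
  if 1:b drops first: 336 orders
  if 3:e drops first: 324 orders
heap linearizations: 1080

1080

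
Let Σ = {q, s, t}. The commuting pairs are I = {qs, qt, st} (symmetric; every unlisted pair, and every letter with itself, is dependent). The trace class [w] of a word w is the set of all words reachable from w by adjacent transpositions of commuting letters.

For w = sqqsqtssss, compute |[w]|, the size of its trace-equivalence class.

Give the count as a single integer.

840

#0=s has no predecessor
#1=q has no predecessor
#2=q depends on [1:q]
#3=s depends on [0:s]
#4=q depends on [2:q]
#5=t has no predecessor
#6=s depends on [3:s]
#7=s depends on [6:s]
#8=s depends on [7:s]
#9=s depends on [8:s]
sources: [0:s, 1:q, 5:t]
N(rest) = Σ N(rest − s) over sources s of rest; N(one piece) = 1:
  size 1 → [4]=1  [5]=1  [9]=1
  size 2 → [2,4]=1  [4,5]=2  [4,9]=2  [5,9]=2  [8,9]=1
  size 3 → [1,2,4]=1  [2,4,5]=3  [2,4,9]=3  [4,5,9]=6  [4,8,9]=3  [5,8,9]=3  [7,8,9]=1
  size 4 → [1,2,4,5]=4  [1,2,4,9]=4  [2,4,5,9]=12  [2,4,8,9]=6  [4,5,8,9]=12  [4,7,8,9]=4  [5,7,8,9]=4  [6,7,8,9]=1
  size 5 → [1,2,4,5,9]=20  [1,2,4,8,9]=10  [2,4,5,8,9]=30  [2,4,7,8,9]=10  [3,6,7,8,9]=1  [4,5,7,8,9]=20  [4,6,7,8,9]=5  [5,6,7,8,9]=5
  size 6 → [0,3,6,7,8,9]=1  [1,2,4,5,8,9]=60  [1,2,4,7,8,9]=20  [2,4,5,7,8,9]=60  [2,4,6,7,8,9]=15  [3,4,6,7,8,9]=6  [3,5,6,7,8,9]=6  [4,5,6,7,8,9]=30
  size 7 → [0,3,4,6,7,8,9]=7  [0,3,5,6,7,8,9]=7  [1,2,4,5,7,8,9]=140  [1,2,4,6,7,8,9]=35  [2,3,4,6,7,8,9]=21  [2,4,5,6,7,8,9]=105  [3,4,5,6,7,8,9]=42
  size 8 → [0,2,3,4,6,7,8,9]=28  [0,3,4,5,6,7,8,9]=56  [1,2,3,4,6,7,8,9]=56  [1,2,4,5,6,7,8,9]=280  [2,3,4,5,6,7,8,9]=168
  first=0(s) contributes 504
  first=1(q) contributes 252
  first=5(t) contributes 84
|[w]| = 840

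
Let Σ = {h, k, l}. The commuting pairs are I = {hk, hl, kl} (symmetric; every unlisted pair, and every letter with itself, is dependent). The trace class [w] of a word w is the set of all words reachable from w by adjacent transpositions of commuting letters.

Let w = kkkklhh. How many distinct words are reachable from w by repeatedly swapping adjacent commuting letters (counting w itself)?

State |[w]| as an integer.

drop 0:k onto floor
drop 1:k onto {0:k}
drop 2:k onto {1:k}
drop 3:k onto {2:k}
drop 4:l onto floor
drop 5:h onto floor
drop 6:h onto {5:h}
ground layer = {0:k, 4:l, 5:h}
drop-orders for the pieces not yet dropped (sum over which currently-grounded one goes next):
  1 to go: {3} 1  {4} 1  {6} 1
  2 to go: {2,3} 1  {3,4} 2  {3,6} 2  {4,6} 2  {5,6} 1
  3 to go: {1,2,3} 1  {2,3,4} 3  {2,3,6} 3  {3,4,6} 6  {3,5,6} 3  {4,5,6} 3
  4 to go: {0,1,2,3} 1  {1,2,3,4} 4  {1,2,3,6} 4  {2,3,4,6} 12  {2,3,5,6} 6  {3,4,5,6} 12
  5 to go: {0,1,2,3,4} 5  {0,1,2,3,6} 5  {1,2,3,4,6} 20  {1,2,3,5,6} 10  {2,3,4,5,6} 30
  if 0:k drops first: 60 orders
  if 4:l drops first: 15 orders
  if 5:h drops first: 30 orders
heap linearizations: 105

105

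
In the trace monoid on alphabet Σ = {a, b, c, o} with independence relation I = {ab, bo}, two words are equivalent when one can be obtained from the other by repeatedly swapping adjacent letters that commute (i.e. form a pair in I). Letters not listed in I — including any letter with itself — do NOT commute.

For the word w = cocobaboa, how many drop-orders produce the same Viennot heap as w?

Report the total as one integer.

#0=c has no predecessor
#1=o depends on [0:c]
#2=c depends on [1:o]
#3=o depends on [2:c]
#4=b depends on [2:c]
#5=a depends on [3:o]
#6=b depends on [4:b]
#7=o depends on [5:a]
#8=a depends on [7:o]
sources: [0:c]
N(rest) = Σ N(rest − s) over sources s of rest; N(one piece) = 1:
  size 1 → [6]=1  [8]=1
  size 2 → [4,6]=1  [6,8]=2  [7,8]=1
  size 3 → [4,6,8]=3  [5,7,8]=1  [6,7,8]=3
  size 4 → [3,5,7,8]=1  [4,6,7,8]=6  [5,6,7,8]=4
  size 5 → [3,5,6,7,8]=5  [4,5,6,7,8]=10
  size 6 → [3,4,5,6,7,8]=15
  size 7 → [2,3,4,5,6,7,8]=15
  first=0(c) contributes 15

15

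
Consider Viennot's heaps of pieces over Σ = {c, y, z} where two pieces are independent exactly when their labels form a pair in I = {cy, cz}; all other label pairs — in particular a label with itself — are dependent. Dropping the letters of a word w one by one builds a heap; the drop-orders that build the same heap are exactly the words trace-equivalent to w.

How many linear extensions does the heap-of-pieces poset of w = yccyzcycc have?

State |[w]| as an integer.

126

piece 0:y — minimal
piece 1:c — minimal
piece 2:c rests on {1:c}
piece 3:y rests on {0:y}
piece 4:z rests on {3:y}
piece 5:c rests on {2:c}
piece 6:y rests on {4:z}
piece 7:c rests on {5:c}
piece 8:c rests on {7:c}
minimal pieces: {0:y, 1:c}
ways to finish when only these pieces remain (= sum over removing one remaining piece with nothing left below it):
  1 left: {6}→1  {8}→1
  2 left: {4,6}→1  {6,8}→2  {7,8}→1
  3 left: {3,4,6}→1  {4,6,8}→3  {5,7,8}→1  {6,7,8}→3
  4 left: {0,3,4,6}→1  {2,5,7,8}→1  {3,4,6,8}→4  {4,6,7,8}→6  {5,6,7,8}→4
  5 left: {0,3,4,6,8}→5  {1,2,5,7,8}→1  {2,5,6,7,8}→5  {3,4,6,7,8}→10  {4,5,6,7,8}→10
  6 left: {0,3,4,6,7,8}→15  {1,2,5,6,7,8}→6  {2,4,5,6,7,8}→15  {3,4,5,6,7,8}→20
  7 left: {0,3,4,5,6,7,8}→35  {1,2,4,5,6,7,8}→21  {2,3,4,5,6,7,8}→35
  placing 0:y first → 56 extensions
  placing 1:c first → 70 extensions
total linear extensions = 126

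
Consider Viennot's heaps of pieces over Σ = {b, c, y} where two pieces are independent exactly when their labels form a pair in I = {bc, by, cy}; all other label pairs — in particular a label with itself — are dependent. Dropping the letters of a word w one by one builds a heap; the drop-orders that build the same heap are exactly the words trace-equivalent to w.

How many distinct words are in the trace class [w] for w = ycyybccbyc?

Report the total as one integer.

3150

piece 0:y — minimal
piece 1:c — minimal
piece 2:y rests on {0:y}
piece 3:y rests on {2:y}
piece 4:b — minimal
piece 5:c rests on {1:c}
piece 6:c rests on {5:c}
piece 7:b rests on {4:b}
piece 8:y rests on {3:y}
piece 9:c rests on {6:c}
minimal pieces: {0:y, 1:c, 4:b}
ways to finish when only these pieces remain (= sum over removing one remaining piece with nothing left below it):
  1 left: {7}→1  {8}→1  {9}→1
  2 left: {3,8}→1  {4,7}→1  {6,9}→1  {7,8}→2  {7,9}→2  {8,9}→2
  3 left: {2,3,8}→1  {3,7,8}→3  {3,8,9}→3  {4,7,8}→3  {4,7,9}→3  {5,6,9}→1  {6,7,9}→3  {6,8,9}→3  {7,8,9}→6
  4 left: {0,2,3,8}→1  {1,5,6,9}→1  {2,3,7,8}→4  {2,3,8,9}→4  {3,4,7,8}→6  {3,6,8,9}→6  {3,7,8,9}→12  {4,6,7,9}→6  {4,7,8,9}→12  {5,6,7,9}→4  {5,6,8,9}→4  {6,7,8,9}→12
  5 left: {0,2,3,7,8}→5  {0,2,3,8,9}→5  {1,5,6,7,9}→5  {1,5,6,8,9}→5  {2,3,4,7,8}→10  {2,3,6,8,9}→10  {2,3,7,8,9}→20  {3,4,7,8,9}→30  {3,5,6,8,9}→10  {3,6,7,8,9}→30  {4,5,6,7,9}→10  {4,6,7,8,9}→30  {5,6,7,8,9}→20
  6 left: {0,2,3,4,7,8}→15  {0,2,3,6,8,9}→15  {0,2,3,7,8,9}→30  {1,3,5,6,8,9}→15  {1,4,5,6,7,9}→15  {1,5,6,7,8,9}→30  {2,3,4,7,8,9}→60  {2,3,5,6,8,9}→20  {2,3,6,7,8,9}→60  {3,4,6,7,8,9}→90  {3,5,6,7,8,9}→60  {4,5,6,7,8,9}→60
  7 left: {0,2,3,4,7,8,9}→105  {0,2,3,5,6,8,9}→35  {0,2,3,6,7,8,9}→105  {1,2,3,5,6,8,9}→35  {1,3,5,6,7,8,9}→105  {1,4,5,6,7,8,9}→105  {2,3,4,6,7,8,9}→210  {2,3,5,6,7,8,9}→140  {3,4,5,6,7,8,9}→210
  8 left: {0,1,2,3,5,6,8,9}→70  {0,2,3,4,6,7,8,9}→420  {0,2,3,5,6,7,8,9}→280  {1,2,3,5,6,7,8,9}→280  {1,3,4,5,6,7,8,9}→420  {2,3,4,5,6,7,8,9}→560
  placing 0:y first → 1260 extensions
  placing 1:c first → 1260 extensions
  placing 4:b first → 630 extensions
total linear extensions = 3150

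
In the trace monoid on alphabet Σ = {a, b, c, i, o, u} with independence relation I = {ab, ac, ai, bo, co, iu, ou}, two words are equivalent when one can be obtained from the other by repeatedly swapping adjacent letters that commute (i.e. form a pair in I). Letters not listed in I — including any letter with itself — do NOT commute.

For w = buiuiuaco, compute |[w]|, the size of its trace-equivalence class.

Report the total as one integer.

40

drop 0:b onto floor
drop 1:u onto {0:b}
drop 2:i onto {0:b}
drop 3:u onto {1:u}
drop 4:i onto {2:i}
drop 5:u onto {3:u}
drop 6:a onto {5:u}
drop 7:c onto {4:i, 5:u}
drop 8:o onto {4:i, 6:a}
ground layer = {0:b}
drop-orders for the pieces not yet dropped (sum over which currently-grounded one goes next):
  1 to go: {7} 1  {8} 1
  2 to go: {6,8} 1  {7,8} 2
  3 to go: {4,7,8} 2  {6,7,8} 3
  4 to go: {2,4,7,8} 2  {4,6,7,8} 5  {5,6,7,8} 3
  5 to go: {2,4,6,7,8} 7  {3,5,6,7,8} 3  {4,5,6,7,8} 8
  6 to go: {1,3,5,6,7,8} 3  {2,4,5,6,7,8} 15  {3,4,5,6,7,8} 11
  7 to go: {1,3,4,5,6,7,8} 14  {2,3,4,5,6,7,8} 26
  if 0:b drops first: 40 orders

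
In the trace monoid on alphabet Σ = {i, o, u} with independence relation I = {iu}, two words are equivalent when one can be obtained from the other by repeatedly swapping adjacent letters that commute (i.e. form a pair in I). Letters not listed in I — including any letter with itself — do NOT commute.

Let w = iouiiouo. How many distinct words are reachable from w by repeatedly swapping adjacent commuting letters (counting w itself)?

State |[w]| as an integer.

3

drop 0:i onto floor
drop 1:o onto {0:i}
drop 2:u onto {1:o}
drop 3:i onto {1:o}
drop 4:i onto {3:i}
drop 5:o onto {2:u, 4:i}
drop 6:u onto {5:o}
drop 7:o onto {6:u}
ground layer = {0:i}
drop-orders for the pieces not yet dropped (sum over which currently-grounded one goes next):
  1 to go: {7} 1
  2 to go: {6,7} 1
  3 to go: {5,6,7} 1
  4 to go: {2,5,6,7} 1  {4,5,6,7} 1
  5 to go: {2,4,5,6,7} 2  {3,4,5,6,7} 1
  6 to go: {2,3,4,5,6,7} 3
  if 0:i drops first: 3 orders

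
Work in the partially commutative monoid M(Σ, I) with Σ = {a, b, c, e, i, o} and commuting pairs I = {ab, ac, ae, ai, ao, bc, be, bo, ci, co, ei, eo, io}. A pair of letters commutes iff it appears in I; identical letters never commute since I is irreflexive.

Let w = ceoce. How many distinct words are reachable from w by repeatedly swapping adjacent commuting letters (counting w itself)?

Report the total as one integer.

#0=c has no predecessor
#1=e depends on [0:c]
#2=o has no predecessor
#3=c depends on [1:e]
#4=e depends on [3:c]
sources: [0:c, 2:o]
N(rest) = Σ N(rest − s) over sources s of rest; N(one piece) = 1:
  size 1 → [2]=1  [4]=1
  size 2 → [2,4]=2  [3,4]=1
  size 3 → [1,3,4]=1  [2,3,4]=3
  first=0(c) contributes 4
  first=2(o) contributes 1
|[w]| = 5

5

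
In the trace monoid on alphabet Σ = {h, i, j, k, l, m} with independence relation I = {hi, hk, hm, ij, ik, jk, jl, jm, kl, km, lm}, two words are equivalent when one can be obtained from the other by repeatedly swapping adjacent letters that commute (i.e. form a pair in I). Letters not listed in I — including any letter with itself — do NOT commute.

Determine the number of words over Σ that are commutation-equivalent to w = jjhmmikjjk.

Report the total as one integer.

2520

drop 0:j onto floor
drop 1:j onto {0:j}
drop 2:h onto {1:j}
drop 3:m onto floor
drop 4:m onto {3:m}
drop 5:i onto {4:m}
drop 6:k onto floor
drop 7:j onto {2:h}
drop 8:j onto {7:j}
drop 9:k onto {6:k}
ground layer = {0:j, 3:m, 6:k}
drop-orders for the pieces not yet dropped (sum over which currently-grounded one goes next):
  1 to go: {5} 1  {8} 1  {9} 1
  2 to go: {4,5} 1  {5,8} 2  {5,9} 2  {6,9} 1  {7,8} 1  {8,9} 2
  3 to go: {2,7,8} 1  {3,4,5} 1  {4,5,8} 3  {4,5,9} 3  {5,6,9} 3  {5,7,8} 3  {5,8,9} 6  {6,8,9} 3  {7,8,9} 3
  4 to go: {1,2,7,8} 1  {2,5,7,8} 4  {2,7,8,9} 4  {3,4,5,8} 4  {3,4,5,9} 4  {4,5,6,9} 6  {4,5,7,8} 6  {4,5,8,9} 12  {5,6,8,9} 12  {5,7,8,9} 12  {6,7,8,9} 6
  5 to go: {0,1,2,7,8} 1  {1,2,5,7,8} 5  {1,2,7,8,9} 5  {2,4,5,7,8} 10  {2,5,7,8,9} 20  {2,6,7,8,9} 10  {3,4,5,6,9} 10  {3,4,5,7,8} 10  {3,4,5,8,9} 20  {4,5,6,8,9} 30  {4,5,7,8,9} 30  {5,6,7,8,9} 30
  6 to go: {0,1,2,5,7,8} 6  {0,1,2,7,8,9} 6  {1,2,4,5,7,8} 15  {1,2,5,7,8,9} 30  {1,2,6,7,8,9} 15  {2,3,4,5,7,8} 20  {2,4,5,7,8,9} 60  {2,5,6,7,8,9} 60  {3,4,5,6,8,9} 60  {3,4,5,7,8,9} 60  {4,5,6,7,8,9} 90
  7 to go: {0,1,2,4,5,7,8} 21  {0,1,2,5,7,8,9} 42  {0,1,2,6,7,8,9} 21  {1,2,3,4,5,7,8} 35  {1,2,4,5,7,8,9} 105  {1,2,5,6,7,8,9} 105  {2,3,4,5,7,8,9} 140  {2,4,5,6,7,8,9} 210  {3,4,5,6,7,8,9} 210
  8 to go: {0,1,2,3,4,5,7,8} 56  {0,1,2,4,5,7,8,9} 168  {0,1,2,5,6,7,8,9} 168  {1,2,3,4,5,7,8,9} 280  {1,2,4,5,6,7,8,9} 420  {2,3,4,5,6,7,8,9} 560
  if 0:j drops first: 1260 orders
  if 3:m drops first: 756 orders
  if 6:k drops first: 504 orders
heap linearizations: 2520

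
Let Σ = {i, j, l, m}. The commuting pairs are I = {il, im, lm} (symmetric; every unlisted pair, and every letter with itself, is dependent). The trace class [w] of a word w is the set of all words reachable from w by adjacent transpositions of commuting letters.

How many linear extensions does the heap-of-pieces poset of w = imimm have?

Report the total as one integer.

#0=i has no predecessor
#1=m has no predecessor
#2=i depends on [0:i]
#3=m depends on [1:m]
#4=m depends on [3:m]
sources: [0:i, 1:m]
N(rest) = Σ N(rest − s) over sources s of rest; N(one piece) = 1:
  size 1 → [2]=1  [4]=1
  size 2 → [0,2]=1  [2,4]=2  [3,4]=1
  size 3 → [0,2,4]=3  [1,3,4]=1  [2,3,4]=3
  first=0(i) contributes 4
  first=1(m) contributes 6
|[w]| = 10

10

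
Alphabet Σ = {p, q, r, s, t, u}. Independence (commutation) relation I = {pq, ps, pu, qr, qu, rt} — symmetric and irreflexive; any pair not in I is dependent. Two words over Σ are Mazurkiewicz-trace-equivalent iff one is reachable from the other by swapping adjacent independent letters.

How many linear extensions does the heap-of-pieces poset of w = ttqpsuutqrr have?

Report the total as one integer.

30

#0=t has no predecessor
#1=t depends on [0:t]
#2=q depends on [1:t]
#3=p depends on [1:t]
#4=s depends on [2:q]
#5=u depends on [4:s]
#6=u depends on [5:u]
#7=t depends on [3:p, 6:u]
#8=q depends on [7:t]
#9=r depends on [3:p, 6:u]
#10=r depends on [9:r]
sources: [0:t]
N(rest) = Σ N(rest − s) over sources s of rest; N(one piece) = 1:
  size 1 → [8]=1  [10]=1
  size 2 → [7,8]=1  [8,10]=2  [9,10]=1
  size 3 → [7,8,10]=3  [8,9,10]=3
  size 4 → [7,8,9,10]=6
  size 5 → [3,7,8,9,10]=6  [6,7,8,9,10]=6
  size 6 → [3,6,7,8,9,10]=12  [5,6,7,8,9,10]=6
  size 7 → [3,5,6,7,8,9,10]=18  [4,5,6,7,8,9,10]=6
  size 8 → [2,4,5,6,7,8,9,10]=6  [3,4,5,6,7,8,9,10]=24
  size 9 → [2,3,4,5,6,7,8,9,10]=30
  first=0(t) contributes 30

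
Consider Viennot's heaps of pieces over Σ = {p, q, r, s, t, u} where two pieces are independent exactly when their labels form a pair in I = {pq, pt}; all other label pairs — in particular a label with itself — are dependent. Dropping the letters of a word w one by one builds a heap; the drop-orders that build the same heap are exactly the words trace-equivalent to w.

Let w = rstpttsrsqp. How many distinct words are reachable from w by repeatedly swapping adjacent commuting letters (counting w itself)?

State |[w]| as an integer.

8

drop 0:r onto floor
drop 1:s onto {0:r}
drop 2:t onto {1:s}
drop 3:p onto {1:s}
drop 4:t onto {2:t}
drop 5:t onto {4:t}
drop 6:s onto {3:p, 5:t}
drop 7:r onto {6:s}
drop 8:s onto {7:r}
drop 9:q onto {8:s}
drop 10:p onto {8:s}
ground layer = {0:r}
drop-orders for the pieces not yet dropped (sum over which currently-grounded one goes next):
  1 to go: {9} 1  {10} 1
  2 to go: {9,10} 2
  3 to go: {8,9,10} 2
  4 to go: {7,8,9,10} 2
  5 to go: {6,7,8,9,10} 2
  6 to go: {3,6,7,8,9,10} 2  {5,6,7,8,9,10} 2
  7 to go: {3,5,6,7,8,9,10} 4  {4,5,6,7,8,9,10} 2
  8 to go: {2,4,5,6,7,8,9,10} 2  {3,4,5,6,7,8,9,10} 6
  9 to go: {2,3,4,5,6,7,8,9,10} 8
  if 0:r drops first: 8 orders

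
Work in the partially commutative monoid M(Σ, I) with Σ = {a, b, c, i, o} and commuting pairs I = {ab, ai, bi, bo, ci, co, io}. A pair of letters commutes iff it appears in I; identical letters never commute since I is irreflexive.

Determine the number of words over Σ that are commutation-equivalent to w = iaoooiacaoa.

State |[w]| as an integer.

0(i) covers ∅
1(a) covers ∅
2(o) covers 1:a
3(o) covers 2:o
4(o) covers 3:o
5(i) covers 0:i
6(a) covers 4:o
7(c) covers 6:a
8(a) covers 7:c
9(o) covers 8:a
10(a) covers 9:o
floor of heap: 0:i, 1:a
completions by unplaced set U, small U first (add the entries for U minus each lowest piece of U):
  |U|=1: {5}:1  {10}:1
  |U|=2: {0,5}:1  {5,10}:2  {9,10}:1
  |U|=3: {0,5,10}:3  {5,9,10}:3  {8,9,10}:1
  |U|=4: {0,5,9,10}:6  {5,8,9,10}:4  {7,8,9,10}:1
  |U|=5: {0,5,8,9,10}:10  {5,7,8,9,10}:5  {6,7,8,9,10}:1
  |U|=6: {0,5,7,8,9,10}:15  {4,6,7,8,9,10}:1  {5,6,7,8,9,10}:6
  |U|=7: {0,5,6,7,8,9,10}:21  {3,4,6,7,8,9,10}:1  {4,5,6,7,8,9,10}:7
  |U|=8: {0,4,5,6,7,8,9,10}:28  {2,3,4,6,7,8,9,10}:1  {3,4,5,6,7,8,9,10}:8
  |U|=9: {0,3,4,5,6,7,8,9,10}:36  {1,2,3,4,6,7,8,9,10}:1  {2,3,4,5,6,7,8,9,10}:9
  start at 0(i): 10
  start at 1(a): 45
sum over floor = 55

55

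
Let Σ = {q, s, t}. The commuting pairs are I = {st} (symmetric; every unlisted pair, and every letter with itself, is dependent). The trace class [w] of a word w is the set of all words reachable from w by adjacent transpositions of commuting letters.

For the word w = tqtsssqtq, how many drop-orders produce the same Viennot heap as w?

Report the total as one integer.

piece 0:t — minimal
piece 1:q rests on {0:t}
piece 2:t rests on {1:q}
piece 3:s rests on {1:q}
piece 4:s rests on {3:s}
piece 5:s rests on {4:s}
piece 6:q rests on {2:t, 5:s}
piece 7:t rests on {6:q}
piece 8:q rests on {7:t}
minimal pieces: {0:t}
ways to finish when only these pieces remain (= sum over removing one remaining piece with nothing left below it):
  1 left: {8}→1
  2 left: {7,8}→1
  3 left: {6,7,8}→1
  4 left: {2,6,7,8}→1  {5,6,7,8}→1
  5 left: {2,5,6,7,8}→2  {4,5,6,7,8}→1
  6 left: {2,4,5,6,7,8}→3  {3,4,5,6,7,8}→1
  7 left: {2,3,4,5,6,7,8}→4
  placing 0:t first → 4 extensions

4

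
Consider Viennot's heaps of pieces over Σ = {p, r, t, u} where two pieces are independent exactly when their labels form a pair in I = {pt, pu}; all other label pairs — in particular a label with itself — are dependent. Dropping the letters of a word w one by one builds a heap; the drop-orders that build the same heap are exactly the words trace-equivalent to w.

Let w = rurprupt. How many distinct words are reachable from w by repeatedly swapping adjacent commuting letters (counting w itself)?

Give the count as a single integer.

3

#0=r has no predecessor
#1=u depends on [0:r]
#2=r depends on [1:u]
#3=p depends on [2:r]
#4=r depends on [3:p]
#5=u depends on [4:r]
#6=p depends on [4:r]
#7=t depends on [5:u]
sources: [0:r]
N(rest) = Σ N(rest − s) over sources s of rest; N(one piece) = 1:
  size 1 → [6]=1  [7]=1
  size 2 → [5,7]=1  [6,7]=2
  size 3 → [5,6,7]=3
  size 4 → [4,5,6,7]=3
  size 5 → [3,4,5,6,7]=3
  size 6 → [2,3,4,5,6,7]=3
  first=0(r) contributes 3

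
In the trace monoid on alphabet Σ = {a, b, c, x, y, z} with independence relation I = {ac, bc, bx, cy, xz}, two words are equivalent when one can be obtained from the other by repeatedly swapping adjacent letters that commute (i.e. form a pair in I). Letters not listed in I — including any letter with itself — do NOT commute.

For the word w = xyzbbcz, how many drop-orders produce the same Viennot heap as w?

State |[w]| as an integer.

3

#0=x has no predecessor
#1=y depends on [0:x]
#2=z depends on [1:y]
#3=b depends on [2:z]
#4=b depends on [3:b]
#5=c depends on [2:z]
#6=z depends on [4:b, 5:c]
sources: [0:x]
N(rest) = Σ N(rest − s) over sources s of rest; N(one piece) = 1:
  size 1 → [6]=1
  size 2 → [4,6]=1  [5,6]=1
  size 3 → [3,4,6]=1  [4,5,6]=2
  size 4 → [3,4,5,6]=3
  size 5 → [2,3,4,5,6]=3
  first=0(x) contributes 3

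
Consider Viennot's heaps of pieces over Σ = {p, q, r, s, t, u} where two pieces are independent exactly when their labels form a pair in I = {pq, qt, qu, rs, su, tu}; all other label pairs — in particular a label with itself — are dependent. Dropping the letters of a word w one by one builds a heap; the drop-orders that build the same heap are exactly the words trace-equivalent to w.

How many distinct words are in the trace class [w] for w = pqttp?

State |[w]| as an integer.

0(p) covers ∅
1(q) covers ∅
2(t) covers 0:p
3(t) covers 2:t
4(p) covers 3:t
floor of heap: 0:p, 1:q
completions by unplaced set U, small U first (add the entries for U minus each lowest piece of U):
  |U|=1: {1}:1  {4}:1
  |U|=2: {1,4}:2  {3,4}:1
  |U|=3: {1,3,4}:3  {2,3,4}:1
  start at 0(p): 4
  start at 1(q): 1
sum over floor = 5

5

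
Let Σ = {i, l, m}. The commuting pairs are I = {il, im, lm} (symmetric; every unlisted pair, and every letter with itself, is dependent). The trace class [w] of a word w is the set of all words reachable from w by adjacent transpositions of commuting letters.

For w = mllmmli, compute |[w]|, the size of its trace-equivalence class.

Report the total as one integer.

140

#0=m has no predecessor
#1=l has no predecessor
#2=l depends on [1:l]
#3=m depends on [0:m]
#4=m depends on [3:m]
#5=l depends on [2:l]
#6=i has no predecessor
sources: [0:m, 1:l, 6:i]
N(rest) = Σ N(rest − s) over sources s of rest; N(one piece) = 1:
  size 1 → [4]=1  [5]=1  [6]=1
  size 2 → [2,5]=1  [3,4]=1  [4,5]=2  [4,6]=2  [5,6]=2
  size 3 → [0,3,4]=1  [1,2,5]=1  [2,4,5]=3  [2,5,6]=3  [3,4,5]=3  [3,4,6]=3  [4,5,6]=6
  size 4 → [0,3,4,5]=4  [0,3,4,6]=4  [1,2,4,5]=4  [1,2,5,6]=4  [2,3,4,5]=6  [2,4,5,6]=12  [3,4,5,6]=12
  size 5 → [0,2,3,4,5]=10  [0,3,4,5,6]=20  [1,2,3,4,5]=10  [1,2,4,5,6]=20  [2,3,4,5,6]=30
  first=0(m) contributes 60
  first=1(l) contributes 60
  first=6(i) contributes 20
|[w]| = 140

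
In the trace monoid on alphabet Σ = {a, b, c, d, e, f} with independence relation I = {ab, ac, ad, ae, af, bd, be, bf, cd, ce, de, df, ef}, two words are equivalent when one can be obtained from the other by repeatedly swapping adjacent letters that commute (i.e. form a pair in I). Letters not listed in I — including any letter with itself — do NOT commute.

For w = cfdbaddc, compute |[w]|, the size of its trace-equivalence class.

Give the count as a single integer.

piece 0:c — minimal
piece 1:f rests on {0:c}
piece 2:d — minimal
piece 3:b rests on {0:c}
piece 4:a — minimal
piece 5:d rests on {2:d}
piece 6:d rests on {5:d}
piece 7:c rests on {1:f, 3:b}
minimal pieces: {0:c, 2:d, 4:a}
ways to finish when only these pieces remain (= sum over removing one remaining piece with nothing left below it):
  1 left: {4}→1  {6}→1  {7}→1
  2 left: {1,7}→1  {3,7}→1  {4,6}→2  {4,7}→2  {5,6}→1  {6,7}→2
  3 left: {1,3,7}→2  {1,4,7}→3  {1,6,7}→3  {2,5,6}→1  {3,4,7}→3  {3,6,7}→3  {4,5,6}→3  {4,6,7}→6  {5,6,7}→3
  4 left: {0,1,3,7}→2  {1,3,4,7}→8  {1,3,6,7}→8  {1,4,6,7}→12  {1,5,6,7}→6  {2,4,5,6}→4  {2,5,6,7}→4  {3,4,6,7}→12  {3,5,6,7}→6  {4,5,6,7}→12
  5 left: {0,1,3,4,7}→10  {0,1,3,6,7}→10  {1,2,5,6,7}→10  {1,3,4,6,7}→40  {1,3,5,6,7}→20  {1,4,5,6,7}→30  {2,3,5,6,7}→10  {2,4,5,6,7}→20  {3,4,5,6,7}→30
  6 left: {0,1,3,4,6,7}→60  {0,1,3,5,6,7}→30  {1,2,3,5,6,7}→40  {1,2,4,5,6,7}→60  {1,3,4,5,6,7}→120  {2,3,4,5,6,7}→60
  placing 0:c first → 280 extensions
  placing 2:d first → 210 extensions
  placing 4:a first → 70 extensions
total linear extensions = 560

560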